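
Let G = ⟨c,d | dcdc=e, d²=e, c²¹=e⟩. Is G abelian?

c·d = cd but d·c = c²⁰d, so c·d ≠ d·c and G is not abelian.

Answer: No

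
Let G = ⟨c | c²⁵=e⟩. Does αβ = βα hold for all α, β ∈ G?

G has a single generator, so G is cyclic and hence abelian.

Answer: Yes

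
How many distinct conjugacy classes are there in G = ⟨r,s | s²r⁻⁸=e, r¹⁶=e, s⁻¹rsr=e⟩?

The conjugacy classes (representative and size) are:
  [e] (size 1), [r] (size 2), [r¹⁴] (size 2), [r³] (size 2), [r¹²] (size 2), [r⁵] (size 2), [r¹⁰] (size 2), [r⁷] (size 2), [r⁸] (size 1), [r⁶s] (size 8), [r³s⁻¹] (size 8).
Class equation: 1 + 2 + 2 + 2 + 2 + 2 + 2 + 2 + 1 + 8 + 8 = 32 = |G|. So G has 11 conjugacy classes.

Answer: 11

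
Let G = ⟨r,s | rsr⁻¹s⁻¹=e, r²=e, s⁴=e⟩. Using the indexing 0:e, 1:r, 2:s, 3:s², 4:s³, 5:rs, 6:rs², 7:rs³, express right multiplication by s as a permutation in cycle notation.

(0 2 3 4)(1 5 6 7)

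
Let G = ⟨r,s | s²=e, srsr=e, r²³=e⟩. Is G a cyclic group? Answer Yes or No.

Every cyclic group is abelian. But r·s = rs while s·r = r²²s, so r·s ≠ s·r and G is not abelian. Hence G is not cyclic.

Answer: No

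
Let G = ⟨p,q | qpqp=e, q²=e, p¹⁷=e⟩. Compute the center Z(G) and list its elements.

An element z ∈ Z(G) iff z commutes with every generator.
For example e is central: e·p = p = p·e; e·q = q = q·e.
Whereas p ∉ Z(G) since p·q = pq ≠ p¹⁶q = q·p.
Checking each of the 34 elements this way gives Z(G) = {e}, of order 1.

Answer: {e}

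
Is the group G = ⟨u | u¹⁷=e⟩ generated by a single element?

|G| = 17. The element u has order 17 (its powers give 17 distinct elements), so ⟨u⟩ = G and G is cyclic.

Answer: Yes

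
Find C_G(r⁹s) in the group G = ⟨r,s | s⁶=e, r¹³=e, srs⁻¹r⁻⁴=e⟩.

⟨r⁹s⟩ ⊆ C_G(r⁹s) since powers of r⁹s commute with r⁹s; so |C_G(r⁹s)| ≥ |⟨r⁹s⟩| = 6.
By orbit–stabilizer, |C_G(r⁹s)| = |G| / |conj. class of r⁹s| = 78 / 13 = 6.
The 6 elements commuting with r⁹s are {e, rs⁵, r⁹s, r⁶s², r⁷s³, r¹¹s⁴}.

Answer: {e, rs⁵, r⁹s, r⁶s², r⁷s³, r¹¹s⁴}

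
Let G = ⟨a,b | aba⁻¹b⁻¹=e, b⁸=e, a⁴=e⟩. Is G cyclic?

|G| = 32, but the maximum element order in G is 8 < 32. No single element generates all of G, so G is not cyclic.

Answer: No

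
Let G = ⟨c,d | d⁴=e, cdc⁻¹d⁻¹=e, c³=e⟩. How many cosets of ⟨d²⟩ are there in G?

First find ord(d²) by computing successive powers:
  (d²)¹ = d², (d²)² = e.
So |⟨d²⟩| = ord(d²) = 2. With |G| = 12, by Lagrange [G : ⟨d²⟩] = 12/2 = 6.

Answer: 6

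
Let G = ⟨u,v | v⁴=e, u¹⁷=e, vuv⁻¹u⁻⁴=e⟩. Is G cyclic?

Every cyclic group is abelian. But u·v = uv while v·u = u⁴v, so u·v ≠ v·u and G is not abelian. Hence G is not cyclic.

Answer: No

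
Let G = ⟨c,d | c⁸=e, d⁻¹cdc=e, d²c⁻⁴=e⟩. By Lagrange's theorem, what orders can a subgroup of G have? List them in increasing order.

|G| = 16 = 2⁴. By Lagrange's theorem the order of any subgroup divides 16; the divisors of 16 are 1, 2, 4, 8, 16.

Answer: 1, 2, 4, 8, 16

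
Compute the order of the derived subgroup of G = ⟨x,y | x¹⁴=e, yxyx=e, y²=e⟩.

G' = [G, G] is generated by all commutators. The generator-pair commutators are: [x, y] = x².
The subgroup they normally generate is {e, x², x⁴, x⁶, x⁸, x¹⁰, x¹²}, of order 7.
Check: |G/G'| = 28/7 = 4 is the order of the abelianisation.

Answer: 7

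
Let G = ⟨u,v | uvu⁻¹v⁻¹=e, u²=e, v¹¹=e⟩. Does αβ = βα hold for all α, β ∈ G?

Each pair of generators commutes: u·v = uv = v·u. Since the generators pairwise commute, every element of G commutes with every other, so G is abelian.

Answer: Yes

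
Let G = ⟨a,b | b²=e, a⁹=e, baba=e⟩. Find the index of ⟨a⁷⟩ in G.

First find ord(a⁷) by computing successive powers:
  (a⁷)¹ = a⁷, (a⁷)² = a⁵, (a⁷)³ = a³, (a⁷)⁴ = a, (a⁷)⁵ = a⁸, (a⁷)⁶ = a⁶, (a⁷)⁷ = a⁴, (a⁷)⁸ = a², (a⁷)⁹ = e.
So |⟨a⁷⟩| = ord(a⁷) = 9. With |G| = 18, by Lagrange [G : ⟨a⁷⟩] = 18/9 = 2.

Answer: 2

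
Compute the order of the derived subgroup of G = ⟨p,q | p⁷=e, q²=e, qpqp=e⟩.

G' = [G, G] is generated by all commutators. The generator-pair commutators are: [p, q] = p².
The subgroup they normally generate is {e, p, p², p³, p⁴, p⁵, p⁶}, of order 7.
Check: |G/G'| = 14/7 = 2 is the order of the abelianisation.

Answer: 7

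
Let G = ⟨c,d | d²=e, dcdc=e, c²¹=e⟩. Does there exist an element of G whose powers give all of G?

Every cyclic group is abelian. But c·d = cd while d·c = c²⁰d, so c·d ≠ d·c and G is not abelian. Hence G is not cyclic.

Answer: No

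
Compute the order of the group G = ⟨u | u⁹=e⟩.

G is generated by a single element, so G is cyclic. The relator gives u⁹ = e and no smaller power is forced to be e, so the 9 powers {e, u, u², u³, u⁴, u⁵, u⁶, u⁷, u⁸} are distinct. Hence |G| = 9.

Answer: 9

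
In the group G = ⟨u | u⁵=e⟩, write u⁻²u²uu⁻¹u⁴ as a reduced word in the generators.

Multiply left to right, reducing at each step:
  (u³) · u² = e
  e · u = u
  u · u⁻¹ = e
  e · u⁴ = u⁴

Answer: u⁴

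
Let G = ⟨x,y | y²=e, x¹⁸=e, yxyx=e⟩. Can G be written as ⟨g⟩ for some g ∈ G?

Every cyclic group is abelian. But x·y = xy while y·x = x¹⁷y, so x·y ≠ y·x and G is not abelian. Hence G is not cyclic.

Answer: No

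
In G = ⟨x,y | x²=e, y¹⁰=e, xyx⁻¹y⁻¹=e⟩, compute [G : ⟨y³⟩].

First find ord(y³) by computing successive powers:
  (y³)¹ = y³, (y³)² = y⁶, (y³)³ = y⁹, (y³)⁴ = y², (y³)⁵ = y⁵, (y³)⁶ = y⁸, (y³)⁷ = y, (y³)⁸ = y⁴, (y³)⁹ = y⁷, (y³)¹⁰ = e.
So |⟨y³⟩| = ord(y³) = 10. With |G| = 20, by Lagrange [G : ⟨y³⟩] = 20/10 = 2.

Answer: 2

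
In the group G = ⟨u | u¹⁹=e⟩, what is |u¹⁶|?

Compute successive powers until reaching e:
  (u¹⁶)¹ = u¹⁶, (u¹⁶)² = u¹³, (u¹⁶)³ = u¹⁰, (u¹⁶)⁴ = u⁷, (u¹⁶)⁵ = u⁴, (u¹⁶)⁶ = u, (u¹⁶)⁷ = u¹⁷, (u¹⁶)⁸ = u¹⁴, (u¹⁶)⁹ = u¹¹, (u¹⁶)¹⁰ = u⁸, (u¹⁶)¹¹ = u⁵, (u¹⁶)¹² = u², (u¹⁶)¹³ = u¹⁸, (u¹⁶)¹⁴ = u¹⁵, (u¹⁶)¹⁵ = u¹², (u¹⁶)¹⁶ = u⁹, (u¹⁶)¹⁷ = u⁶, (u¹⁶)¹⁸ = u³, (u¹⁶)¹⁹ = e.
The smallest positive k with (u¹⁶)ᵏ = e is 19.

Answer: 19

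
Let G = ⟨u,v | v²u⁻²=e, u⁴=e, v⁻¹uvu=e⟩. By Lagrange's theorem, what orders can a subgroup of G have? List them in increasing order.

|G| = 8 = 2³. By Lagrange's theorem the order of any subgroup divides 8; the divisors of 8 are 1, 2, 4, 8.

Answer: 1, 2, 4, 8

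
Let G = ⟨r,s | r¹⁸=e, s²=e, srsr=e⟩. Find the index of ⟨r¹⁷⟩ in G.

First find ord(r¹⁷) by computing successive powers:
  (r¹⁷)¹ = r¹⁷, (r¹⁷)² = r¹⁶, (r¹⁷)³ = r¹⁵, (r¹⁷)⁴ = r¹⁴, (r¹⁷)⁵ = r¹³, (r¹⁷)⁶ = r¹², (r¹⁷)⁷ = r¹¹, (r¹⁷)⁸ = r¹⁰, (r¹⁷)⁹ = r⁹, (r¹⁷)¹⁰ = r⁸, (r¹⁷)¹¹ = r⁷, (r¹⁷)¹² = r⁶, (r¹⁷)¹³ = r⁵, (r¹⁷)¹⁴ = r⁴, (r¹⁷)¹⁵ = r³, (r¹⁷)¹⁶ = r², (r¹⁷)¹⁷ = r, (r¹⁷)¹⁸ = e.
So |⟨r¹⁷⟩| = ord(r¹⁷) = 18. With |G| = 36, by Lagrange [G : ⟨r¹⁷⟩] = 36/18 = 2.

Answer: 2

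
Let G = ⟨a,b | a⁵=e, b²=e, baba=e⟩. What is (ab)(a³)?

Compute (ab) · (a³) by multiplying left to right and reducing via the relations at each step:
  (ab) · a³ = a³b

Answer: a³b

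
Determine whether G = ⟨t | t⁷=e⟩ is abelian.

G has a single generator, so G is cyclic and hence abelian.

Answer: Yes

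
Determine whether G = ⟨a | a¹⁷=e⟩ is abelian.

G has a single generator, so G is cyclic and hence abelian.

Answer: Yes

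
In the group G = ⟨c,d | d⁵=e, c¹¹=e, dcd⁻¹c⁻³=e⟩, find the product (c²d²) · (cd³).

Compute (c²d²) · (cd³) by multiplying left to right and reducing via the relations at each step:
  (c²d²) · c = d²
  (d²) · d³ = e

Answer: e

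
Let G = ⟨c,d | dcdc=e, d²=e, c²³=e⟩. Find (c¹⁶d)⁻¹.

The order of (c¹⁶d) is 2 (smallest k with (c¹⁶d)ᵏ = e), so (c¹⁶d)⁻¹ = (c¹⁶d)¹ = c¹⁶d.
Check: (c¹⁶d) · (c¹⁶d) → (c¹⁶d) · c¹⁶ = d;   d · d = e, giving e as required.

Answer: c¹⁶d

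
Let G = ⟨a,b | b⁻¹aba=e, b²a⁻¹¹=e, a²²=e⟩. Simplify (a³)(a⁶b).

Compute (a³) · (a⁶b) by multiplying left to right and reducing via the relations at each step:
  (a³) · a⁶ = a⁹
  (a⁹) · b = a⁹b

Answer: a⁹b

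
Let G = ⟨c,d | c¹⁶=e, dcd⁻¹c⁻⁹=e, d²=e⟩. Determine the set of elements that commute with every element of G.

An element z ∈ Z(G) iff z commutes with every generator.
For example c² is central: (c²)·c = c³ = c·(c²); (c²)·d = c²d = d·(c²).
Whereas c ∉ Z(G) since c·d = cd ≠ c⁹d = d·c.
Checking each of the 32 elements this way gives Z(G) = {e, c², c⁴, c⁶, c⁸, c¹⁰, c¹², c¹⁴}, of order 8.

Answer: {e, c², c⁴, c⁶, c⁸, c¹⁰, c¹², c¹⁴}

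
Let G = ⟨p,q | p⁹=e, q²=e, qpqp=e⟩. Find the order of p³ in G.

Compute successive powers until reaching e:
  (p³)¹ = p³, (p³)² = p⁶, (p³)³ = e.
The smallest positive k with (p³)ᵏ = e is 3.

Answer: 3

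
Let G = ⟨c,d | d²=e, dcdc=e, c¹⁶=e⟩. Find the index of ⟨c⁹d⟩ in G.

First find ord(c⁹d) by computing successive powers:
  (c⁹d)¹ = c⁹d, (c⁹d)² = e.
So |⟨c⁹d⟩| = ord(c⁹d) = 2. With |G| = 32, by Lagrange [G : ⟨c⁹d⟩] = 32/2 = 16.

Answer: 16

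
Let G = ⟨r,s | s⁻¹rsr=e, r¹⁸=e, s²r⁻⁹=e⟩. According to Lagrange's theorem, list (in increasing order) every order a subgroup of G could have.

|G| = 36 = 2² · 3². By Lagrange's theorem the order of any subgroup divides 36; the divisors of 36 are 1, 2, 3, 4, 6, 9, 12, 18, 36.

Answer: 1, 2, 3, 4, 6, 9, 12, 18, 36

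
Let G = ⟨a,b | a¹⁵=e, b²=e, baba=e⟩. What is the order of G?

Enumerate words in the generators, reducing via the relations: the distinct elements are
  {a, b, e, ab, a², a³, a⁴, a⁵, a⁶, a⁷, a⁸, a⁹, a²b, a³b, a¹², a¹³, a¹¹, a¹⁰, a¹⁴, a⁴b, a⁵b, a⁶b, a⁷b, a⁸b, a⁹b, a¹²b, a¹³b, a¹¹b, a¹⁰b, a¹⁴b}.
No further products give new elements, so |G| = 30.

Answer: 30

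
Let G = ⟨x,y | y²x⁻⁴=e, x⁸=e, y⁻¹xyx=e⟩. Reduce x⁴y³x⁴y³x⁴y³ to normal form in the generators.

Multiply left to right, reducing at each step:
  (x⁴) · y³ = y
  y · x⁴ = y⁻¹
  (y⁻¹) · y³ = x⁴
  (x⁴) · x⁴ = e
  e · y³ = y⁻¹

Answer: y⁻¹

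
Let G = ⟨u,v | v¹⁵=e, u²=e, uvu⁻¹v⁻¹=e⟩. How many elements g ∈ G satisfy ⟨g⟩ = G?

G is cyclic of order 30. An element generates G iff its order is 30, and a cyclic group of order 30 has exactly φ(30) = 8 such elements.

Answer: 8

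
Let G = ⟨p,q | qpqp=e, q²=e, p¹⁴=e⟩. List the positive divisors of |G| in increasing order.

|G| = 28 = 2² · 7. By Lagrange's theorem the order of any subgroup divides 28; the divisors of 28 are 1, 2, 4, 7, 14, 28.

Answer: 1, 2, 4, 7, 14, 28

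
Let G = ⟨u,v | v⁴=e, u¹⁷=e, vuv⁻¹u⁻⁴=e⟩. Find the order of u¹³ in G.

Compute successive powers until reaching e:
  (u¹³)¹ = u¹³, (u¹³)² = u⁹, (u¹³)³ = u⁵, (u¹³)⁴ = u, (u¹³)⁵ = u¹⁴, (u¹³)⁶ = u¹⁰, (u¹³)⁷ = u⁶, (u¹³)⁸ = u², (u¹³)⁹ = u¹⁵, (u¹³)¹⁰ = u¹¹, (u¹³)¹¹ = u⁷, (u¹³)¹² = u³, (u¹³)¹³ = u¹⁶, (u¹³)¹⁴ = u¹², (u¹³)¹⁵ = u⁸, (u¹³)¹⁶ = u⁴, (u¹³)¹⁷ = e.
The smallest positive k with (u¹³)ᵏ = e is 17.

Answer: 17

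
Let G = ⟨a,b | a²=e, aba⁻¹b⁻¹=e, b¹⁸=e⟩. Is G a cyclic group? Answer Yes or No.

|G| = 36, but the maximum element order in G is 18 < 36. No single element generates all of G, so G is not cyclic.

Answer: No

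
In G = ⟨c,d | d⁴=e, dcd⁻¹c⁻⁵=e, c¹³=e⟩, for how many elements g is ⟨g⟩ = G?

⟨g⟩ = G would require ord(g) = |G| = 52, but the maximum element order in G is 13 < 52. So G is not cyclic and no single element generates it: the count is 0.

Answer: 0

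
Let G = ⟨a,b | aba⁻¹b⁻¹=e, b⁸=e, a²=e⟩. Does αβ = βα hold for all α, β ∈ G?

Each pair of generators commutes: a·b = ab = b·a. Since the generators pairwise commute, every element of G commutes with every other, so G is abelian.

Answer: Yes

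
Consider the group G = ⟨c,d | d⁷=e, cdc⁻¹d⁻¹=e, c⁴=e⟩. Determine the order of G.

Enumerate words in the generators, reducing via the relations: the distinct elements are
  {c, d, e, cd, c², c³, d², d³, d⁴, d⁵, d⁶, cd², cd³, cd⁴, cd⁵, cd⁶, c²d, c³d, c²d², c²d³, c²d⁴, c²d⁵, c²d⁶, c³d², c³d³, c³d⁴, c³d⁵, c³d⁶}.
No further products give new elements, so |G| = 28.

Answer: 28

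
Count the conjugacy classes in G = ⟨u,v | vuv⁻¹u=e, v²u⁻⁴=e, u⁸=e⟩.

The conjugacy classes (representative and size) are:
  [e] (size 1), [u⁷] (size 2), [u²] (size 2), [u⁵] (size 2), [u⁴] (size 1), [u²v⁻¹] (size 4), [u³v] (size 4).
Class equation: 1 + 2 + 2 + 2 + 1 + 4 + 4 = 16 = |G|. So G has 7 conjugacy classes.

Answer: 7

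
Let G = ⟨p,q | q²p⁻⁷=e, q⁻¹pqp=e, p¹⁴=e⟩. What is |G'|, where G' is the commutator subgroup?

G' = [G, G] is generated by all commutators. The generator-pair commutators are: [p, q] = p².
The subgroup they normally generate is {e, p², p⁴, p⁶, p⁸, p¹⁰, p¹²}, of order 7.
Check: |G/G'| = 28/7 = 4 is the order of the abelianisation.

Answer: 7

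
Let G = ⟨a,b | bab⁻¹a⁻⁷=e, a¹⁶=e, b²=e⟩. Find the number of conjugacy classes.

The conjugacy classes (representative and size) are:
  [e] (size 1), [a] (size 2), [a¹⁴] (size 2), [a³] (size 2), [a⁴] (size 2), [a¹⁰] (size 2), [a⁸] (size 1), [a⁹] (size 2), [a¹¹] (size 2), [a¹⁰b] (size 8), [ab] (size 8).
Class equation: 1 + 2 + 2 + 2 + 2 + 2 + 1 + 2 + 2 + 8 + 8 = 32 = |G|. So G has 11 conjugacy classes.

Answer: 11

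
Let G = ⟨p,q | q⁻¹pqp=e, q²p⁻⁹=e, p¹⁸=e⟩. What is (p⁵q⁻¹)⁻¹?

The order of (p⁵q⁻¹) is 4 (smallest k with (p⁵q⁻¹)ᵏ = e), so (p⁵q⁻¹)⁻¹ = (p⁵q⁻¹)³ = p⁵q.
Check: (p⁵q⁻¹) · (p⁵q) → (p⁵q⁻¹) · p⁵ = q⁻¹;   (q⁻¹) · q = e, giving e as required.

Answer: p⁵q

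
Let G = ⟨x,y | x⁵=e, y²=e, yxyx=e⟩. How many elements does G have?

Enumerate words in the generators, reducing via the relations: the distinct elements are
  {e, x, y, xy, x², x³, x⁴, x²y, x³y, x⁴y}.
No further products give new elements, so |G| = 10.

Answer: 10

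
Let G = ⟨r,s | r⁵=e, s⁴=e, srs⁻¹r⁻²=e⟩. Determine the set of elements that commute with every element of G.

An element z ∈ Z(G) iff z commutes with every generator.
For example e is central: e·r = r = r·e; e·s = s = s·e.
Whereas r ∉ Z(G) since r·s = rs ≠ r²s = s·r.
Checking each of the 20 elements this way gives Z(G) = {e}, of order 1.

Answer: {e}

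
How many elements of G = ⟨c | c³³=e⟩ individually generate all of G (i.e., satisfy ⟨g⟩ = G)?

G is cyclic of order 33. An element generates G iff its order is 33, and a cyclic group of order 33 has exactly φ(33) = 20 such elements.

Answer: 20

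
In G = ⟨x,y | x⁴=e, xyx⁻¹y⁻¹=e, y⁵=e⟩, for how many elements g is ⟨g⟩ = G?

G is cyclic of order 20. An element generates G iff its order is 20, and a cyclic group of order 20 has exactly φ(20) = 8 such elements.

Answer: 8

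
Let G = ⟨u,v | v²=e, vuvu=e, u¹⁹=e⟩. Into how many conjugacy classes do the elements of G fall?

The conjugacy classes (representative and size) are:
  [e] (size 1), [u¹⁸] (size 2), [u²] (size 2), [u¹⁶] (size 2), [u⁴] (size 2), [u¹⁴] (size 2), [u¹³] (size 2), [u¹²] (size 2), [u⁸] (size 2), [u⁹] (size 2), [v] (size 19).
Class equation: 1 + 2 + 2 + 2 + 2 + 2 + 2 + 2 + 2 + 2 + 19 = 38 = |G|. So G has 11 conjugacy classes.

Answer: 11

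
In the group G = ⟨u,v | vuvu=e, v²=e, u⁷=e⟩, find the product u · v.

Compute u · v by multiplying left to right and reducing via the relations at each step:
  u · v = uv

Answer: uv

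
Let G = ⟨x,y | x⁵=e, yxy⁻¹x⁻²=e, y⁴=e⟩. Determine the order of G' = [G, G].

G' = [G, G] is generated by all commutators. The generator-pair commutators are: [x, y] = x⁴.
The subgroup they normally generate is {e, x, x², x³, x⁴}, of order 5.
Check: |G/G'| = 20/5 = 4 is the order of the abelianisation.

Answer: 5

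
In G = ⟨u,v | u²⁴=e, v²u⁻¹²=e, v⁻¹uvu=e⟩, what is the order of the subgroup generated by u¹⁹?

|⟨u¹⁹⟩| equals the order of u¹⁹. Compute successive powers until reaching e:
  (u¹⁹)¹ = u¹⁹, (u¹⁹)² = u¹⁴, (u¹⁹)³ = u⁹, (u¹⁹)⁴ = u⁴, (u¹⁹)⁵ = u²³, (u¹⁹)⁶ = u¹⁸, (u¹⁹)⁷ = u¹³, (u¹⁹)⁸ = u⁸, (u¹⁹)⁹ = u³, (u¹⁹)¹⁰ = u²², (u¹⁹)¹¹ = u¹⁷, (u¹⁹)¹² = u¹², (u¹⁹)¹³ = u⁷, (u¹⁹)¹⁴ = u², (u¹⁹)¹⁵ = u²¹, (u¹⁹)¹⁶ = u¹⁶, (u¹⁹)¹⁷ = u¹¹, (u¹⁹)¹⁸ = u⁶, (u¹⁹)¹⁹ = u, (u¹⁹)²⁰ = u²⁰, (u¹⁹)²¹ = u¹⁵, (u¹⁹)²² = u¹⁰, (u¹⁹)²³ = u⁵, (u¹⁹)²⁴ = e.
The smallest positive k with (u¹⁹)ᵏ = e is 24, so |⟨u¹⁹⟩| = 24.

Answer: 24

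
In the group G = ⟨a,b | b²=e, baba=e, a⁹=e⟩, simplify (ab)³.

Compute successive powers of (ab), reducing at each step:
  (ab)²: (ab) · a = b;   b · b = e
  (ab)³: e · a = a;   a · b = ab

Answer: ab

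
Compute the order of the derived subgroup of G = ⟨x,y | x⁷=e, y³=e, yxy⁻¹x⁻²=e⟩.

G' = [G, G] is generated by all commutators. The generator-pair commutators are: [x, y] = x⁶.
The subgroup they normally generate is {e, x, x², x³, x⁴, x⁵, x⁶}, of order 7.
Check: |G/G'| = 21/7 = 3 is the order of the abelianisation.

Answer: 7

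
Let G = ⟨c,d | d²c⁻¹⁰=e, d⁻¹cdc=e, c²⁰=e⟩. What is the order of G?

Enumerate words in the generators, reducing via the relations: the distinct elements are
  {c, d, e, cd, c², c³, c⁴, c⁵, c⁶, c⁷, c⁸, c⁹, c²d, c³d, c¹², c¹³, c¹¹, c¹⁰, c¹⁴, c¹⁵, c¹⁶, c¹⁷, c¹⁸, c¹⁹, c⁴d, c⁵d, c⁶d, c⁷d, c⁸d, c⁹d, d⁻¹, cd⁻¹, c²d⁻¹, c³d⁻¹, c⁴d⁻¹, c⁵d⁻¹, c⁶d⁻¹, c⁷d⁻¹, c⁸d⁻¹, c⁹d⁻¹}.
No further products give new elements, so |G| = 40.

Answer: 40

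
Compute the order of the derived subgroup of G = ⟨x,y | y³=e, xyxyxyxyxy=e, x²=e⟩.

G' = [G, G] is generated by all commutators. The generator-pair commutators are: [x, y] = xyxy².
The subgroup they normally generate is {e, x, y, y², xy, xyx, xyxy, xyxyx, y²xy²x, y²xy², y²x, xy², yx, yxy, yxyx, xy²xy²x, xy²xy², xy²x, y²xy, y²xyx, y²xyxy, yxy²xy², yxy²x, yxy², xyxy², xy²xy, xy²xyx, xy²xyxy, xyxy²xy², xyxy²x, y²xy²xy, xyxy²xy, xyxy²xyx, xyxy²xyxy, y²xy²xyxy², y²xy²xyx, y²xy²xyxy, y²xyxy²xy², y²xyxy²x, y²xyxy², yxyxy², yxy²xy, yxy²xyx, yxy²xyxy, yxyxy²xy², yxyxy²x, yxyxy²xy, xy²xyxy²xy², xy²xyxy²x, xy²xyxy², y²xyxy²xy, y²xyxy²xyx, yxy²xyxy²x, yxy²xyxy², xy²xyxy²xy, xy²xyxy²xyx, xyxy²xyxy²x, xyxy²xyxy², xyxy²xyxy²xy, yxy²xyxy²xy}, of order 60.
Check: |G/G'| = 60/60 = 1 is the order of the abelianisation.

Answer: 60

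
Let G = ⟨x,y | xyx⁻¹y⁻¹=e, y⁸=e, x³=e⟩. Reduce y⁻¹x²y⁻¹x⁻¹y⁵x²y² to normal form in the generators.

Multiply left to right, reducing at each step:
  (y⁷) · x² = x²y⁷
  (x²y⁷) · y⁻¹ = x²y⁶
  (x²y⁶) · x⁻¹ = xy⁶
  (xy⁶) · y⁵ = xy³
  (xy³) · x² = y³
  (y³) · y² = y⁵

Answer: y⁵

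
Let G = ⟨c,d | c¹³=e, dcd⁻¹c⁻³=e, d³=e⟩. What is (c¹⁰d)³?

Compute successive powers of (c¹⁰d), reducing at each step:
  (c¹⁰d)²: (c¹⁰d) · c¹⁰ = cd;   (cd) · d = cd²
  (c¹⁰d)³: (cd²) · c¹⁰ = d²;   (d²) · d = e

Answer: e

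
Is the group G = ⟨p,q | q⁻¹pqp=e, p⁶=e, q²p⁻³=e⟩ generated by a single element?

Every cyclic group is abelian. But p·q = pq while q·p = p²q⁻¹, so p·q ≠ q·p and G is not abelian. Hence G is not cyclic.

Answer: No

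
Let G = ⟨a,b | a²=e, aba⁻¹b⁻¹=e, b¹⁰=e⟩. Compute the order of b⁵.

Compute successive powers until reaching e:
  (b⁵)¹ = b⁵, (b⁵)² = e.
The smallest positive k with (b⁵)ᵏ = e is 2.

Answer: 2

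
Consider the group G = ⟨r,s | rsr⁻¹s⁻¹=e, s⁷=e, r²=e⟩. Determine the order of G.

Enumerate words in the generators, reducing via the relations: the distinct elements are
  {e, r, s, rs, s², s³, s⁴, s⁵, s⁶, rs², rs³, rs⁴, rs⁵, rs⁶}.
No further products give new elements, so |G| = 14.

Answer: 14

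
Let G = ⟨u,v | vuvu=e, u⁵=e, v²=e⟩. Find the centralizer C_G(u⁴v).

⟨u⁴v⟩ ⊆ C_G(u⁴v) since powers of u⁴v commute with u⁴v; so |C_G(u⁴v)| ≥ |⟨u⁴v⟩| = 2.
By orbit–stabilizer, |C_G(u⁴v)| = |G| / |conj. class of u⁴v| = 10 / 5 = 2.
The 2 elements commuting with u⁴v are {e, u⁴v}.

Answer: {e, u⁴v}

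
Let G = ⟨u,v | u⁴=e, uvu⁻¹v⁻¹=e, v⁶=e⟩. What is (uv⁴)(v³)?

Compute (uv⁴) · (v³) by multiplying left to right and reducing via the relations at each step:
  (uv⁴) · v³ = uv

Answer: uv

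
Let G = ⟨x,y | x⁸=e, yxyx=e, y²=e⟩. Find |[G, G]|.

G' = [G, G] is generated by all commutators. The generator-pair commutators are: [x, y] = x².
The subgroup they normally generate is {e, x², x⁴, x⁶}, of order 4.
Check: |G/G'| = 16/4 = 4 is the order of the abelianisation.

Answer: 4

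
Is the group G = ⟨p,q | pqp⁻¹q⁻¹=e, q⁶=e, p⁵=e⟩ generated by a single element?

|G| = 30. The element pq has order 30 (its powers give 30 distinct elements), so ⟨pq⟩ = G and G is cyclic.

Answer: Yes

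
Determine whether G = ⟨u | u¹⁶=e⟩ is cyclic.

|G| = 16. The element u has order 16 (its powers give 16 distinct elements), so ⟨u⟩ = G and G is cyclic.

Answer: Yes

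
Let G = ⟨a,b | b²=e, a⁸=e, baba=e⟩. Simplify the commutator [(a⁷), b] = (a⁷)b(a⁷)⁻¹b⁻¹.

[(a⁷), b] = (a⁷)·b·(a⁷)⁻¹·b⁻¹.
  (a⁷) · b = a⁷b
  (a⁷b) · a = a⁶b
  (a⁶b) · b = a⁶

Answer: a⁶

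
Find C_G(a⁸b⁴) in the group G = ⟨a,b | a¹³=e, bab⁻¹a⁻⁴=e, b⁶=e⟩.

⟨a⁸b⁴⟩ ⊆ C_G(a⁸b⁴) since powers of a⁸b⁴ commute with a⁸b⁴; so |C_G(a⁸b⁴)| ≥ |⟨a⁸b⁴⟩| = 3.
By orbit–stabilizer, |C_G(a⁸b⁴)| = |G| / |conj. class of a⁸b⁴| = 78 / 13 = 6.
The 6 elements commuting with a⁸b⁴ are {e, a²b², a³b, a⁸b⁴, a⁹b⁵, a¹¹b³}.

Answer: {e, a²b², a³b, a⁸b⁴, a⁹b⁵, a¹¹b³}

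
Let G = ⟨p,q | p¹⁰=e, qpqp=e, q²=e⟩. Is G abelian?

p·q = pq but q·p = p⁹q, so p·q ≠ q·p and G is not abelian.

Answer: No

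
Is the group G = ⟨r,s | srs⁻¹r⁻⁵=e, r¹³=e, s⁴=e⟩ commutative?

r·s = rs but s·r = r⁵s, so r·s ≠ s·r and G is not abelian.

Answer: No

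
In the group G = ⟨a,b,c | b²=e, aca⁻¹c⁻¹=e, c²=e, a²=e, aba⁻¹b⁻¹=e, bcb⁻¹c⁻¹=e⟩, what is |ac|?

Compute successive powers until reaching e:
  (ac)¹ = ac, (ac)² = e.
The smallest positive k with (ac)ᵏ = e is 2.

Answer: 2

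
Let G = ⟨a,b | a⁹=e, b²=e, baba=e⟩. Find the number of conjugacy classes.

The conjugacy classes (representative and size) are:
  [e] (size 1), [a⁸] (size 2), [a⁷] (size 2), [a⁶] (size 2), [a⁵] (size 2), [a⁴b] (size 9).
Class equation: 1 + 2 + 2 + 2 + 2 + 9 = 18 = |G|. So G has 6 conjugacy classes.

Answer: 6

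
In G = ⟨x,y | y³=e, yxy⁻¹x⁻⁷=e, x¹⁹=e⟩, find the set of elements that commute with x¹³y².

⟨x¹³y²⟩ ⊆ C_G(x¹³y²) since powers of x¹³y² commute with x¹³y²; so |C_G(x¹³y²)| ≥ |⟨x¹³y²⟩| = 3.
By orbit–stabilizer, |C_G(x¹³y²)| = |G| / |conj. class of x¹³y²| = 57 / 19 = 3.
The 3 elements commuting with x¹³y² are {e, x⁴y, x¹³y²}.

Answer: {e, x⁴y, x¹³y²}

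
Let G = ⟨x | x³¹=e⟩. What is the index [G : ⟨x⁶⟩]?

First find ord(x⁶) by computing successive powers:
  (x⁶)¹ = x⁶, (x⁶)² = x¹², (x⁶)³ = x¹⁸, (x⁶)⁴ = x²⁴, (x⁶)⁵ = x³⁰, (x⁶)⁶ = x⁵, (x⁶)⁷ = x¹¹, (x⁶)⁸ = x¹⁷, (x⁶)⁹ = x²³, (x⁶)¹⁰ = x²⁹, (x⁶)¹¹ = x⁴, (x⁶)¹² = x¹⁰, (x⁶)¹³ = x¹⁶, (x⁶)¹⁴ = x²², (x⁶)¹⁵ = x²⁸, (x⁶)¹⁶ = x³, (x⁶)¹⁷ = x⁹, (x⁶)¹⁸ = x¹⁵, (x⁶)¹⁹ = x²¹, (x⁶)²⁰ = x²⁷, (x⁶)²¹ = x², (x⁶)²² = x⁸, (x⁶)²³ = x¹⁴, (x⁶)²⁴ = x²⁰, (x⁶)²⁵ = x²⁶, (x⁶)²⁶ = x, (x⁶)²⁷ = x⁷, (x⁶)²⁸ = x¹³, (x⁶)²⁹ = x¹⁹, (x⁶)³⁰ = x²⁵, (x⁶)³¹ = e.
So |⟨x⁶⟩| = ord(x⁶) = 31. With |G| = 31, by Lagrange [G : ⟨x⁶⟩] = 31/31 = 1.

Answer: 1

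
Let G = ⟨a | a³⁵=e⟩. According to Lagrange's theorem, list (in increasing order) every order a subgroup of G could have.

|G| = 35 = 5 · 7. By Lagrange's theorem the order of any subgroup divides 35; the divisors of 35 are 1, 5, 7, 35.

Answer: 1, 5, 7, 35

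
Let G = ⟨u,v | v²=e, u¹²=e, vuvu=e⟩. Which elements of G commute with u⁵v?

⟨u⁵v⟩ ⊆ C_G(u⁵v) since powers of u⁵v commute with u⁵v; so |C_G(u⁵v)| ≥ |⟨u⁵v⟩| = 2.
By orbit–stabilizer, |C_G(u⁵v)| = |G| / |conj. class of u⁵v| = 24 / 6 = 4.
The 4 elements commuting with u⁵v are {e, u⁶, u¹¹v, u⁵v}.

Answer: {e, u⁶, u¹¹v, u⁵v}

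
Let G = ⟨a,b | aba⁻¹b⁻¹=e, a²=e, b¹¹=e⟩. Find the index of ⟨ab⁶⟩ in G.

First find ord(ab⁶) by computing successive powers:
  (ab⁶)¹ = ab⁶, (ab⁶)² = b, (ab⁶)³ = ab⁷, (ab⁶)⁴ = b², (ab⁶)⁵ = ab⁸, (ab⁶)⁶ = b³, (ab⁶)⁷ = ab⁹, (ab⁶)⁸ = b⁴, (ab⁶)⁹ = ab¹⁰, (ab⁶)¹⁰ = b⁵, (ab⁶)¹¹ = a, (ab⁶)¹² = b⁶, (ab⁶)¹³ = ab, (ab⁶)¹⁴ = b⁷, (ab⁶)¹⁵ = ab², (ab⁶)¹⁶ = b⁸, (ab⁶)¹⁷ = ab³, (ab⁶)¹⁸ = b⁹, (ab⁶)¹⁹ = ab⁴, (ab⁶)²⁰ = b¹⁰, (ab⁶)²¹ = ab⁵, (ab⁶)²² = e.
So |⟨ab⁶⟩| = ord(ab⁶) = 22. With |G| = 22, by Lagrange [G : ⟨ab⁶⟩] = 22/22 = 1.

Answer: 1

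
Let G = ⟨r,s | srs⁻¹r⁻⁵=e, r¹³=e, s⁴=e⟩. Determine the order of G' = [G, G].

G' = [G, G] is generated by all commutators. The generator-pair commutators are: [r, s] = r⁹.
The subgroup they normally generate is {e, r, r², r³, r⁴, r⁵, r⁶, r⁷, r⁸, r⁹, r¹⁰, r¹¹, r¹²}, of order 13.
Check: |G/G'| = 52/13 = 4 is the order of the abelianisation.

Answer: 13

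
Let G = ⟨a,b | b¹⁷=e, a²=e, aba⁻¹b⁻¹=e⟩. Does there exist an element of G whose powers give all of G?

|G| = 34. The element ab has order 34 (its powers give 34 distinct elements), so ⟨ab⟩ = G and G is cyclic.

Answer: Yes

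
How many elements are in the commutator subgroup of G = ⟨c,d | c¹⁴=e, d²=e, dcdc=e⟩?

G' = [G, G] is generated by all commutators. The generator-pair commutators are: [c, d] = c².
The subgroup they normally generate is {e, c², c⁴, c⁶, c⁸, c¹⁰, c¹²}, of order 7.
Check: |G/G'| = 28/7 = 4 is the order of the abelianisation.

Answer: 7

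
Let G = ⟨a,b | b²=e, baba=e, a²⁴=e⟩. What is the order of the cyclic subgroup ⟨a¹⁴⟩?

|⟨a¹⁴⟩| equals the order of a¹⁴. Compute successive powers until reaching e:
  (a¹⁴)¹ = a¹⁴, (a¹⁴)² = a⁴, (a¹⁴)³ = a¹⁸, (a¹⁴)⁴ = a⁸, (a¹⁴)⁵ = a²², (a¹⁴)⁶ = a¹², (a¹⁴)⁷ = a², (a¹⁴)⁸ = a¹⁶, (a¹⁴)⁹ = a⁶, (a¹⁴)¹⁰ = a²⁰, (a¹⁴)¹¹ = a¹⁰, (a¹⁴)¹² = e.
The smallest positive k with (a¹⁴)ᵏ = e is 12, so |⟨a¹⁴⟩| = 12.

Answer: 12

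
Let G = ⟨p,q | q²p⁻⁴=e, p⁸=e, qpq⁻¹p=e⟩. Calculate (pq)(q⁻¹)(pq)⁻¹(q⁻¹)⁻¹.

[(pq), (q⁻¹)] = (pq)·(q⁻¹)·(pq)⁻¹·(q⁻¹)⁻¹.
  (pq) · (q⁻¹) = p
  p · (pq⁻¹) = p²q⁻¹
  (p²q⁻¹) · q = p²

Answer: p²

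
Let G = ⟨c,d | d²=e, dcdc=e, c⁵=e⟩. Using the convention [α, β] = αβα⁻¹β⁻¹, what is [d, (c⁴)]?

[d, (c⁴)] = d·(c⁴)·d⁻¹·(c⁴)⁻¹.
  d · (c⁴) = cd
  (cd) · d = c
  c · c = c²

Answer: c²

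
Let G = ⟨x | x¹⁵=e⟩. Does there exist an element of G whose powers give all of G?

|G| = 15. The element x has order 15 (its powers give 15 distinct elements), so ⟨x⟩ = G and G is cyclic.

Answer: Yes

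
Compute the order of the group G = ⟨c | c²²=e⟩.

G is generated by a single element, so G is cyclic. The relator gives c²² = e and no smaller power is forced to be e, so the 22 powers {c, e, c², c³, c⁴, c⁵, c⁶, c⁷, c⁸, c⁹, c²¹, c²⁰, c¹², c¹³, c¹¹, c¹⁰, c¹⁴, c¹⁵, c¹⁶, c¹⁷, c¹⁸, c¹⁹} are distinct. Hence |G| = 22.

Answer: 22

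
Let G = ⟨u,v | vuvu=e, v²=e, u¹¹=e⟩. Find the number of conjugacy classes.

The conjugacy classes (representative and size) are:
  [e] (size 1), [u¹⁰] (size 2), [u²] (size 2), [u³] (size 2), [u⁷] (size 2), [u⁶] (size 2), [u²v] (size 11).
Class equation: 1 + 2 + 2 + 2 + 2 + 2 + 11 = 22 = |G|. So G has 7 conjugacy classes.

Answer: 7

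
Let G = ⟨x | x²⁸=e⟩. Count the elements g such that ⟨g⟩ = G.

G is cyclic of order 28. An element generates G iff its order is 28, and a cyclic group of order 28 has exactly φ(28) = 12 such elements.

Answer: 12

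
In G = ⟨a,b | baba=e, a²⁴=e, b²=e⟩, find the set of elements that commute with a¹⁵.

⟨a¹⁵⟩ ⊆ C_G(a¹⁵) since powers of a¹⁵ commute with a¹⁵; so |C_G(a¹⁵)| ≥ |⟨a¹⁵⟩| = 8.
By orbit–stabilizer, |C_G(a¹⁵)| = |G| / |conj. class of a¹⁵| = 48 / 2 = 24.
The 24 elements commuting with a¹⁵ are {e, a, a², a³, a⁴, a⁵, a⁶, a⁷, a⁸, a⁹, a¹⁰, a¹¹, a¹², a¹³, a¹⁴, a¹⁵, a¹⁶, a¹⁷, a¹⁸, a¹⁹, a²⁰, a²¹, a²², a²³}.

Answer: {e, a, a², a³, a⁴, a⁵, a⁶, a⁷, a⁸, a⁹, a¹⁰, a¹¹, a¹², a¹³, a¹⁴, a¹⁵, a¹⁶, a¹⁷, a¹⁸, a¹⁹, a²⁰, a²¹, a²², a²³}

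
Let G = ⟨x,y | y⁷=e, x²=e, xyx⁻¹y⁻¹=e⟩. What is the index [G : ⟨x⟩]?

First find ord(x) by computing successive powers:
  x¹ = x, x² = e.
So |⟨x⟩| = ord(x) = 2. With |G| = 14, by Lagrange [G : ⟨x⟩] = 14/2 = 7.

Answer: 7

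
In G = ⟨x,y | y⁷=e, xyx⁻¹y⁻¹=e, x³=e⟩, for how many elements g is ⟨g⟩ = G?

G is cyclic of order 21. An element generates G iff its order is 21, and a cyclic group of order 21 has exactly φ(21) = 12 such elements.

Answer: 12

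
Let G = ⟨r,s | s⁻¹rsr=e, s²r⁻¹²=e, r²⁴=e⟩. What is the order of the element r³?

Compute successive powers until reaching e:
  (r³)¹ = r³, (r³)² = r⁶, (r³)³ = r⁹, (r³)⁴ = r¹², (r³)⁵ = r¹⁵, (r³)⁶ = r¹⁸, (r³)⁷ = r²¹, (r³)⁸ = e.
The smallest positive k with (r³)ᵏ = e is 8.

Answer: 8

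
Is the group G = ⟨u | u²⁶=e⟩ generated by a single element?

|G| = 26. The element u has order 26 (its powers give 26 distinct elements), so ⟨u⟩ = G and G is cyclic.

Answer: Yes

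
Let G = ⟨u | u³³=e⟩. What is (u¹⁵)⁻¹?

The order of (u¹⁵) is 11 (smallest k with (u¹⁵)ᵏ = e), so (u¹⁵)⁻¹ = (u¹⁵)¹⁰ = u¹⁸.
Check: (u¹⁵) · (u¹⁸) → (u¹⁵) · u¹⁸ = e, giving e as required.

Answer: u¹⁸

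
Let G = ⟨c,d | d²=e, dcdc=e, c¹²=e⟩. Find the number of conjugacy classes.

The conjugacy classes (representative and size) are:
  [e] (size 1), [c¹¹] (size 2), [c²] (size 2), [c⁹] (size 2), [c⁴] (size 2), [c⁵] (size 2), [c⁶] (size 1), [d] (size 6), [cd] (size 6).
Class equation: 1 + 2 + 2 + 2 + 2 + 2 + 1 + 6 + 6 = 24 = |G|. So G has 9 conjugacy classes.

Answer: 9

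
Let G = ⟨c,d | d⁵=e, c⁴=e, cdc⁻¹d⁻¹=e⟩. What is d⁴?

Compute successive powers of d, reducing at each step:
  d²: d · d = d²
  d³: (d²) · d = d³
  d⁴: (d³) · d = d⁴

Answer: d⁴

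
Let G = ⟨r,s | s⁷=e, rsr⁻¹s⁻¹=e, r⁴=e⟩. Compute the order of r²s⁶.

Compute successive powers until reaching e:
  (r²s⁶)¹ = r²s⁶, (r²s⁶)² = s⁵, (r²s⁶)³ = r²s⁴, (r²s⁶)⁴ = s³, (r²s⁶)⁵ = r²s², (r²s⁶)⁶ = s, (r²s⁶)⁷ = r², (r²s⁶)⁸ = s⁶, (r²s⁶)⁹ = r²s⁵, (r²s⁶)¹⁰ = s⁴, (r²s⁶)¹¹ = r²s³, (r²s⁶)¹² = s², (r²s⁶)¹³ = r²s, (r²s⁶)¹⁴ = e.
The smallest positive k with (r²s⁶)ᵏ = e is 14.

Answer: 14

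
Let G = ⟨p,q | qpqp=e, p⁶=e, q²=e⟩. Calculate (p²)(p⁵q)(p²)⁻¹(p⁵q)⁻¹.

[(p²), (p⁵q)] = (p²)·(p⁵q)·(p²)⁻¹·(p⁵q)⁻¹.
  (p²) · (p⁵q) = pq
  (pq) · (p⁴) = p³q
  (p³q) · (p⁵q) = p⁴

Answer: p⁴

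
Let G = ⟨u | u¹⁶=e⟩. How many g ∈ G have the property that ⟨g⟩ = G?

G is cyclic of order 16. An element generates G iff its order is 16, and a cyclic group of order 16 has exactly φ(16) = 8 such elements.

Answer: 8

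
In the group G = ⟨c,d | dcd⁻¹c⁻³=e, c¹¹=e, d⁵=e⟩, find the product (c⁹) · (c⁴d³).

Compute (c⁹) · (c⁴d³) by multiplying left to right and reducing via the relations at each step:
  (c⁹) · c⁴ = c²
  (c²) · d³ = c²d³

Answer: c²d³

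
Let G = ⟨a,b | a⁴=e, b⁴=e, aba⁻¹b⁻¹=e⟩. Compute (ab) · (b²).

Compute (ab) · (b²) by multiplying left to right and reducing via the relations at each step:
  (ab) · b² = ab³

Answer: ab³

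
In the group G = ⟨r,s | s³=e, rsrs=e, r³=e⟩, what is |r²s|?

Compute successive powers until reaching e:
  (r²s)¹ = r²s, (r²s)² = s²r, (r²s)³ = e.
The smallest positive k with (r²s)ᵏ = e is 3.

Answer: 3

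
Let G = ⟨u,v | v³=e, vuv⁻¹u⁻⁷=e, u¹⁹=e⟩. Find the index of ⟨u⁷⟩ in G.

First find ord(u⁷) by computing successive powers:
  (u⁷)¹ = u⁷, (u⁷)² = u¹⁴, (u⁷)³ = u², (u⁷)⁴ = u⁹, (u⁷)⁵ = u¹⁶, (u⁷)⁶ = u⁴, (u⁷)⁷ = u¹¹, (u⁷)⁸ = u¹⁸, (u⁷)⁹ = u⁶, (u⁷)¹⁰ = u¹³, (u⁷)¹¹ = u, (u⁷)¹² = u⁸, (u⁷)¹³ = u¹⁵, (u⁷)¹⁴ = u³, (u⁷)¹⁵ = u¹⁰, (u⁷)¹⁶ = u¹⁷, (u⁷)¹⁷ = u⁵, (u⁷)¹⁸ = u¹², (u⁷)¹⁹ = e.
So |⟨u⁷⟩| = ord(u⁷) = 19. With |G| = 57, by Lagrange [G : ⟨u⁷⟩] = 57/19 = 3.

Answer: 3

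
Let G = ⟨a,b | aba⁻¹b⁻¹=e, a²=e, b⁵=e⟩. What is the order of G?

Enumerate words in the generators, reducing via the relations: the distinct elements are
  {a, b, e, ab, b², b³, b⁴, ab², ab³, ab⁴}.
No further products give new elements, so |G| = 10.

Answer: 10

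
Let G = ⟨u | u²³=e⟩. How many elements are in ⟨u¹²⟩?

|⟨u¹²⟩| equals the order of u¹². Compute successive powers until reaching e:
  (u¹²)¹ = u¹², (u¹²)² = u, (u¹²)³ = u¹³, (u¹²)⁴ = u², (u¹²)⁵ = u¹⁴, (u¹²)⁶ = u³, (u¹²)⁷ = u¹⁵, (u¹²)⁸ = u⁴, (u¹²)⁹ = u¹⁶, (u¹²)¹⁰ = u⁵, (u¹²)¹¹ = u¹⁷, (u¹²)¹² = u⁶, (u¹²)¹³ = u¹⁸, (u¹²)¹⁴ = u⁷, (u¹²)¹⁵ = u¹⁹, (u¹²)¹⁶ = u⁸, (u¹²)¹⁷ = u²⁰, (u¹²)¹⁸ = u⁹, (u¹²)¹⁹ = u²¹, (u¹²)²⁰ = u¹⁰, (u¹²)²¹ = u²², (u¹²)²² = u¹¹, (u¹²)²³ = e.
The smallest positive k with (u¹²)ᵏ = e is 23, so |⟨u¹²⟩| = 23.

Answer: 23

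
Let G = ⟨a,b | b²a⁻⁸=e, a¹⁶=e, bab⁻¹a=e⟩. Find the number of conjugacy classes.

The conjugacy classes (representative and size) are:
  [e] (size 1), [a] (size 2), [a¹⁴] (size 2), [a¹³] (size 2), [a¹²] (size 2), [a⁵] (size 2), [a¹⁰] (size 2), [a⁷] (size 2), [a⁸] (size 1), [b⁻¹] (size 8), [a⁷b⁻¹] (size 8).
Class equation: 1 + 2 + 2 + 2 + 2 + 2 + 2 + 2 + 1 + 8 + 8 = 32 = |G|. So G has 11 conjugacy classes.

Answer: 11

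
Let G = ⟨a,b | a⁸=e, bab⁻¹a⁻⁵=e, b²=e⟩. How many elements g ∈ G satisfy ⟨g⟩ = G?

⟨g⟩ = G would require ord(g) = |G| = 16, but the maximum element order in G is 8 < 16. So G is not cyclic and no single element generates it: the count is 0.

Answer: 0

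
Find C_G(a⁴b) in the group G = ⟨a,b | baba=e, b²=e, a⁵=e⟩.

⟨a⁴b⟩ ⊆ C_G(a⁴b) since powers of a⁴b commute with a⁴b; so |C_G(a⁴b)| ≥ |⟨a⁴b⟩| = 2.
By orbit–stabilizer, |C_G(a⁴b)| = |G| / |conj. class of a⁴b| = 10 / 5 = 2.
The 2 elements commuting with a⁴b are {e, a⁴b}.

Answer: {e, a⁴b}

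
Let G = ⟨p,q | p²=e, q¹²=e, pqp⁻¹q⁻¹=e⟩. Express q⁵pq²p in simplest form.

Multiply left to right, reducing at each step:
  (q⁵) · p = pq⁵
  (pq⁵) · q² = pq⁷
  (pq⁷) · p = q⁷

Answer: q⁷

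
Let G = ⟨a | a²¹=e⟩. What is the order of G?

G is generated by a single element, so G is cyclic. The relator gives a²¹ = e and no smaller power is forced to be e, so the 21 powers {a, e, a², a³, a⁴, a⁵, a⁶, a⁷, a⁸, a⁹, a²⁰, a¹², a¹³, a¹¹, a¹⁰, a¹⁴, a¹⁵, a¹⁶, a¹⁷, a¹⁸, a¹⁹} are distinct. Hence |G| = 21.

Answer: 21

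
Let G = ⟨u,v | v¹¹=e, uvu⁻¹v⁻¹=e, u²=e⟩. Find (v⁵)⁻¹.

The order of (v⁵) is 11 (smallest k with (v⁵)ᵏ = e), so (v⁵)⁻¹ = (v⁵)¹⁰ = v⁶.
Check: (v⁵) · (v⁶) → (v⁵) · v⁶ = e, giving e as required.

Answer: v⁶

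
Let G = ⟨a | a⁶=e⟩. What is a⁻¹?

The order of a is 6 (smallest k with aᵏ = e), so a⁻¹ = a⁵ = a⁵.
Check: a · (a⁵) → a · a⁵ = e, giving e as required.

Answer: a⁵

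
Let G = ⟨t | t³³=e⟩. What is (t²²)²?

Compute successive powers of (t²²), reducing at each step:
  (t²²)²: (t²²) · t²² = t¹¹

Answer: t¹¹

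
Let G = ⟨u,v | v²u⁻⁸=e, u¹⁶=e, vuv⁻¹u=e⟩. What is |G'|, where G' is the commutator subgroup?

G' = [G, G] is generated by all commutators. The generator-pair commutators are: [u, v] = u².
The subgroup they normally generate is {e, u², u⁴, u⁶, u⁸, u¹⁰, u¹², u¹⁴}, of order 8.
Check: |G/G'| = 32/8 = 4 is the order of the abelianisation.

Answer: 8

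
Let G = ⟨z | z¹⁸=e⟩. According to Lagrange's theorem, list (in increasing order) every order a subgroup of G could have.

|G| = 18 = 2 · 3². By Lagrange's theorem the order of any subgroup divides 18; the divisors of 18 are 1, 2, 3, 6, 9, 18.

Answer: 1, 2, 3, 6, 9, 18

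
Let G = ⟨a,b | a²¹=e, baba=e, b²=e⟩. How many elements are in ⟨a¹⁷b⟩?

|⟨a¹⁷b⟩| equals the order of a¹⁷b. Compute successive powers until reaching e:
  (a¹⁷b)¹ = a¹⁷b, (a¹⁷b)² = e.
The smallest positive k with (a¹⁷b)ᵏ = e is 2, so |⟨a¹⁷b⟩| = 2.

Answer: 2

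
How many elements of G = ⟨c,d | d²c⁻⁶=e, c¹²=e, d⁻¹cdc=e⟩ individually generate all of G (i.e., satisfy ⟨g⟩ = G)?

⟨g⟩ = G would require ord(g) = |G| = 24, but the maximum element order in G is 12 < 24. So G is not cyclic and no single element generates it: the count is 0.

Answer: 0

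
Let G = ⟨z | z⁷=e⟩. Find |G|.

G is generated by a single element, so G is cyclic. The relator gives z⁷ = e and no smaller power is forced to be e, so the 7 powers {e, z, z², z³, z⁴, z⁵, z⁶} are distinct. Hence |G| = 7.

Answer: 7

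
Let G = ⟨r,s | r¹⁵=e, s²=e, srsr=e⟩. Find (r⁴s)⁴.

Compute successive powers of (r⁴s), reducing at each step:
  (r⁴s)²: (r⁴s) · r⁴ = s;   s · s = e
  (r⁴s)³: e · r⁴ = r⁴;   (r⁴) · s = r⁴s
  (r⁴s)⁴: (r⁴s) · r⁴ = s;   s · s = e

Answer: e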